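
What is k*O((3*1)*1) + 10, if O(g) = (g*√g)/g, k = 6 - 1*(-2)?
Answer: 10 + 8*√3 ≈ 23.856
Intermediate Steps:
k = 8 (k = 6 + 2 = 8)
O(g) = √g (O(g) = g^(3/2)/g = √g)
k*O((3*1)*1) + 10 = 8*√((3*1)*1) + 10 = 8*√(3*1) + 10 = 8*√3 + 10 = 10 + 8*√3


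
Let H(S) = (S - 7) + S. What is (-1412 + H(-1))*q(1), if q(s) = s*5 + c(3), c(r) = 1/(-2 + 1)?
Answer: -5684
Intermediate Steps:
c(r) = -1 (c(r) = 1/(-1) = -1)
q(s) = -1 + 5*s (q(s) = s*5 - 1 = 5*s - 1 = -1 + 5*s)
H(S) = -7 + 2*S (H(S) = (-7 + S) + S = -7 + 2*S)
(-1412 + H(-1))*q(1) = (-1412 + (-7 + 2*(-1)))*(-1 + 5*1) = (-1412 + (-7 - 2))*(-1 + 5) = (-1412 - 9)*4 = -1421*4 = -5684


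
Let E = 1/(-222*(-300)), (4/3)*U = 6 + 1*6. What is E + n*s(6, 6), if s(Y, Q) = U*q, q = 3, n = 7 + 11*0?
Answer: 12587401/66600 ≈ 189.00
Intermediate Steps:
n = 7 (n = 7 + 0 = 7)
U = 9 (U = 3*(6 + 1*6)/4 = 3*(6 + 6)/4 = (¾)*12 = 9)
s(Y, Q) = 27 (s(Y, Q) = 9*3 = 27)
E = 1/66600 (E = -1/222*(-1/300) = 1/66600 ≈ 1.5015e-5)
E + n*s(6, 6) = 1/66600 + 7*27 = 1/66600 + 189 = 12587401/66600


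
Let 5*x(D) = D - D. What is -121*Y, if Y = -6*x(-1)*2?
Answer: 0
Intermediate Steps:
x(D) = 0 (x(D) = (D - D)/5 = (⅕)*0 = 0)
Y = 0 (Y = -6*0*2 = 0*2 = 0)
-121*Y = -121*0 = 0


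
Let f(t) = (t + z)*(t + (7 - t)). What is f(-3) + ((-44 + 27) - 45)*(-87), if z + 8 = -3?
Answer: 5296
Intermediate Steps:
z = -11 (z = -8 - 3 = -11)
f(t) = -77 + 7*t (f(t) = (t - 11)*(t + (7 - t)) = (-11 + t)*7 = -77 + 7*t)
f(-3) + ((-44 + 27) - 45)*(-87) = (-77 + 7*(-3)) + ((-44 + 27) - 45)*(-87) = (-77 - 21) + (-17 - 45)*(-87) = -98 - 62*(-87) = -98 + 5394 = 5296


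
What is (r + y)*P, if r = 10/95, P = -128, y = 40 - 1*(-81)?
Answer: -294528/19 ≈ -15501.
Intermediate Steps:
y = 121 (y = 40 + 81 = 121)
r = 2/19 (r = 10*(1/95) = 2/19 ≈ 0.10526)
(r + y)*P = (2/19 + 121)*(-128) = (2301/19)*(-128) = -294528/19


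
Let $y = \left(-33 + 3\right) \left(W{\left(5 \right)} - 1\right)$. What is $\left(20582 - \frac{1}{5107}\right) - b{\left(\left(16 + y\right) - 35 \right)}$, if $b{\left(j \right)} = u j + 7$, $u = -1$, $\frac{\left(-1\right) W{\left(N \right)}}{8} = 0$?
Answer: $\frac{105132701}{5107} \approx 20586.0$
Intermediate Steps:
$W{\left(N \right)} = 0$ ($W{\left(N \right)} = \left(-8\right) 0 = 0$)
$y = 30$ ($y = \left(-33 + 3\right) \left(0 - 1\right) = \left(-30\right) \left(-1\right) = 30$)
$b{\left(j \right)} = 7 - j$ ($b{\left(j \right)} = - j + 7 = 7 - j$)
$\left(20582 - \frac{1}{5107}\right) - b{\left(\left(16 + y\right) - 35 \right)} = \left(20582 - \frac{1}{5107}\right) - \left(7 - \left(\left(16 + 30\right) - 35\right)\right) = \left(20582 - \frac{1}{5107}\right) - \left(7 - \left(46 - 35\right)\right) = \left(20582 - \frac{1}{5107}\right) - \left(7 - 11\right) = \frac{105112273}{5107} - \left(7 - 11\right) = \frac{105112273}{5107} - -4 = \frac{105112273}{5107} + 4 = \frac{105132701}{5107}$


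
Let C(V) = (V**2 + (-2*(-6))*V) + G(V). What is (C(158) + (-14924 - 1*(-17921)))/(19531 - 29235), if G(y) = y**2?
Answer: -54821/9704 ≈ -5.6493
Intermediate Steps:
C(V) = 2*V**2 + 12*V (C(V) = (V**2 + (-2*(-6))*V) + V**2 = (V**2 + 12*V) + V**2 = 2*V**2 + 12*V)
(C(158) + (-14924 - 1*(-17921)))/(19531 - 29235) = (2*158*(6 + 158) + (-14924 - 1*(-17921)))/(19531 - 29235) = (2*158*164 + (-14924 + 17921))/(-9704) = (51824 + 2997)*(-1/9704) = 54821*(-1/9704) = -54821/9704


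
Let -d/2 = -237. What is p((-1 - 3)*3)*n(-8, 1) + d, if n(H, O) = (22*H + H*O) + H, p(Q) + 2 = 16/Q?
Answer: 1114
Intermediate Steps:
d = 474 (d = -2*(-237) = 474)
p(Q) = -2 + 16/Q
n(H, O) = 23*H + H*O
p((-1 - 3)*3)*n(-8, 1) + d = (-2 + 16/(((-1 - 3)*3)))*(-8*(23 + 1)) + 474 = (-2 + 16/((-4*3)))*(-8*24) + 474 = (-2 + 16/(-12))*(-192) + 474 = (-2 + 16*(-1/12))*(-192) + 474 = (-2 - 4/3)*(-192) + 474 = -10/3*(-192) + 474 = 640 + 474 = 1114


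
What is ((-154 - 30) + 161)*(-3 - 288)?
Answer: 6693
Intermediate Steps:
((-154 - 30) + 161)*(-3 - 288) = (-184 + 161)*(-291) = -23*(-291) = 6693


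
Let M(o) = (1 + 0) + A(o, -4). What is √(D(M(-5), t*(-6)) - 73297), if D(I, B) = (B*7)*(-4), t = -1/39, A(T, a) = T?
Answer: I*√12387921/13 ≈ 270.74*I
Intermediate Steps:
t = -1/39 (t = -1*1/39 = -1/39 ≈ -0.025641)
M(o) = 1 + o (M(o) = (1 + 0) + o = 1 + o)
D(I, B) = -28*B (D(I, B) = (7*B)*(-4) = -28*B)
√(D(M(-5), t*(-6)) - 73297) = √(-(-28)*(-6)/39 - 73297) = √(-28*2/13 - 73297) = √(-56/13 - 73297) = √(-952917/13) = I*√12387921/13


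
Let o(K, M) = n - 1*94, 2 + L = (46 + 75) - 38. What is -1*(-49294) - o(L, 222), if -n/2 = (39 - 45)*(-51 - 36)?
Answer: 50432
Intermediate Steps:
n = -1044 (n = -2*(39 - 45)*(-51 - 36) = -(-12)*(-87) = -2*522 = -1044)
L = 81 (L = -2 + ((46 + 75) - 38) = -2 + (121 - 38) = -2 + 83 = 81)
o(K, M) = -1138 (o(K, M) = -1044 - 1*94 = -1044 - 94 = -1138)
-1*(-49294) - o(L, 222) = -1*(-49294) - 1*(-1138) = 49294 + 1138 = 50432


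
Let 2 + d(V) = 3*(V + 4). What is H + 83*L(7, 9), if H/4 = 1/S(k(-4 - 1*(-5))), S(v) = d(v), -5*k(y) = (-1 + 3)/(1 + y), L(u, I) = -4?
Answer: -15584/47 ≈ -331.57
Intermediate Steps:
k(y) = -2/(5*(1 + y)) (k(y) = -(-1 + 3)/(5*(1 + y)) = -2/(5*(1 + y)))
d(V) = 10 + 3*V (d(V) = -2 + 3*(V + 4) = -2 + 3*(4 + V) = -2 + (12 + 3*V) = 10 + 3*V)
S(v) = 10 + 3*v
H = 20/47 (H = 4/(10 + 3*(-2/(5 + 5*(-4 - 1*(-5))))) = 4/(10 + 3*(-2/(5 + 5*(-4 + 5)))) = 4/(10 + 3*(-2/(5 + 5*1))) = 4/(10 + 3*(-2/(5 + 5))) = 4/(10 + 3*(-2/10)) = 4/(10 + 3*(-2*1/10)) = 4/(10 + 3*(-1/5)) = 4/(10 - 3/5) = 4/(47/5) = 4*(5/47) = 20/47 ≈ 0.42553)
H + 83*L(7, 9) = 20/47 + 83*(-4) = 20/47 - 332 = -15584/47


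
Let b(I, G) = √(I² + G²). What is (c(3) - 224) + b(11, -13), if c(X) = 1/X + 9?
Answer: -644/3 + √290 ≈ -197.64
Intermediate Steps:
c(X) = 9 + 1/X
b(I, G) = √(G² + I²)
(c(3) - 224) + b(11, -13) = ((9 + 1/3) - 224) + √((-13)² + 11²) = ((9 + ⅓) - 224) + √(169 + 121) = (28/3 - 224) + √290 = -644/3 + √290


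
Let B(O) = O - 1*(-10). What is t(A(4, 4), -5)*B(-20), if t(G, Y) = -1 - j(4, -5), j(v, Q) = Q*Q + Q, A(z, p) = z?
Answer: 210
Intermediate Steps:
j(v, Q) = Q + Q² (j(v, Q) = Q² + Q = Q + Q²)
B(O) = 10 + O (B(O) = O + 10 = 10 + O)
t(G, Y) = -21 (t(G, Y) = -1 - (-5)*(1 - 5) = -1 - (-5)*(-4) = -1 - 1*20 = -1 - 20 = -21)
t(A(4, 4), -5)*B(-20) = -21*(10 - 20) = -21*(-10) = 210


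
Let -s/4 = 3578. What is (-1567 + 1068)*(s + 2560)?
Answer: 5864248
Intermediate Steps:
s = -14312 (s = -4*3578 = -14312)
(-1567 + 1068)*(s + 2560) = (-1567 + 1068)*(-14312 + 2560) = -499*(-11752) = 5864248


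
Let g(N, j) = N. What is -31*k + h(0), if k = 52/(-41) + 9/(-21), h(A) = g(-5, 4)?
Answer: 13662/287 ≈ 47.603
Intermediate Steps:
h(A) = -5
k = -487/287 (k = 52*(-1/41) + 9*(-1/21) = -52/41 - 3/7 = -487/287 ≈ -1.6969)
-31*k + h(0) = -31*(-487/287) - 5 = 15097/287 - 5 = 13662/287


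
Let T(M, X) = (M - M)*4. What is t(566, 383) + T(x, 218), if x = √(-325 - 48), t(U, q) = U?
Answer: 566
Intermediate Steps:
x = I*√373 (x = √(-373) = I*√373 ≈ 19.313*I)
T(M, X) = 0 (T(M, X) = 0*4 = 0)
t(566, 383) + T(x, 218) = 566 + 0 = 566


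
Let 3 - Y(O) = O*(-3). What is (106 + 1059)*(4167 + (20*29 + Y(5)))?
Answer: 5551225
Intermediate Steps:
Y(O) = 3 + 3*O (Y(O) = 3 - O*(-3) = 3 - (-3)*O = 3 + 3*O)
(106 + 1059)*(4167 + (20*29 + Y(5))) = (106 + 1059)*(4167 + (20*29 + (3 + 3*5))) = 1165*(4167 + (580 + (3 + 15))) = 1165*(4167 + (580 + 18)) = 1165*(4167 + 598) = 1165*4765 = 5551225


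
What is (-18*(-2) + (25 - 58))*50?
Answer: 150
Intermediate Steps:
(-18*(-2) + (25 - 58))*50 = (36 - 33)*50 = 3*50 = 150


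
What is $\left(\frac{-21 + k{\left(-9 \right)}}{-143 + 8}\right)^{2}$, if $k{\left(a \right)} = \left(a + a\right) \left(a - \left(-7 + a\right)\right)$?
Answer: $\frac{2401}{2025} \approx 1.1857$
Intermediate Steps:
$k{\left(a \right)} = 14 a$ ($k{\left(a \right)} = 2 a 7 = 14 a$)
$\left(\frac{-21 + k{\left(-9 \right)}}{-143 + 8}\right)^{2} = \left(\frac{-21 + 14 \left(-9\right)}{-143 + 8}\right)^{2} = \left(\frac{-21 - 126}{-135}\right)^{2} = \left(\left(-147\right) \left(- \frac{1}{135}\right)\right)^{2} = \left(\frac{49}{45}\right)^{2} = \frac{2401}{2025}$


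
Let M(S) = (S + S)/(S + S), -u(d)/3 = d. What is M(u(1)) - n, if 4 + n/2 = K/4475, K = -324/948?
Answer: 3181779/353525 ≈ 9.0002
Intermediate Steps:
u(d) = -3*d
K = -27/79 (K = -324*1/948 = -27/79 ≈ -0.34177)
M(S) = 1 (M(S) = (2*S)/((2*S)) = (2*S)*(1/(2*S)) = 1)
n = -2828254/353525 (n = -8 + 2*(-27/79/4475) = -8 + 2*(-27/79*1/4475) = -8 + 2*(-27/353525) = -8 - 54/353525 = -2828254/353525 ≈ -8.0002)
M(u(1)) - n = 1 - 1*(-2828254/353525) = 1 + 2828254/353525 = 3181779/353525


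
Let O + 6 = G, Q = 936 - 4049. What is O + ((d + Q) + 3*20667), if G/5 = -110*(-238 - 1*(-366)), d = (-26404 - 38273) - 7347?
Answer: -83542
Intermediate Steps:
Q = -3113
d = -72024 (d = -64677 - 7347 = -72024)
G = -70400 (G = 5*(-110*(-238 - 1*(-366))) = 5*(-110*(-238 + 366)) = 5*(-110*128) = 5*(-14080) = -70400)
O = -70406 (O = -6 - 70400 = -70406)
O + ((d + Q) + 3*20667) = -70406 + ((-72024 - 3113) + 3*20667) = -70406 + (-75137 + 62001) = -70406 - 13136 = -83542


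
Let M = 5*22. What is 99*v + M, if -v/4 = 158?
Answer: -62458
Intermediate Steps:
v = -632 (v = -4*158 = -632)
M = 110
99*v + M = 99*(-632) + 110 = -62568 + 110 = -62458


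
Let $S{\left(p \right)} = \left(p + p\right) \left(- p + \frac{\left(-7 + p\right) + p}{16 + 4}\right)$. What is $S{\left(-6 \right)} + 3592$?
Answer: $\frac{17657}{5} \approx 3531.4$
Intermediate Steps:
$S{\left(p \right)} = 2 p \left(- \frac{7}{20} - \frac{9 p}{10}\right)$ ($S{\left(p \right)} = 2 p \left(- p + \frac{-7 + 2 p}{20}\right) = 2 p \left(- p + \left(-7 + 2 p\right) \frac{1}{20}\right) = 2 p \left(- p + \left(- \frac{7}{20} + \frac{p}{10}\right)\right) = 2 p \left(- \frac{7}{20} - \frac{9 p}{10}\right)$)
$S{\left(-6 \right)} + 3592 = \left(- \frac{1}{10}\right) \left(-6\right) \left(7 + 18 \left(-6\right)\right) + 3592 = \left(- \frac{1}{10}\right) \left(-6\right) \left(7 - 108\right) + 3592 = \left(- \frac{1}{10}\right) \left(-6\right) \left(-101\right) + 3592 = - \frac{303}{5} + 3592 = \frac{17657}{5}$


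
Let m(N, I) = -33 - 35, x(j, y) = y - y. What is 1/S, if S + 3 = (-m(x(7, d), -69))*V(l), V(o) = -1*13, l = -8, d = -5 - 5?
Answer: -1/887 ≈ -0.0011274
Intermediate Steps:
d = -10
x(j, y) = 0
m(N, I) = -68
V(o) = -13
S = -887 (S = -3 - 1*(-68)*(-13) = -3 + 68*(-13) = -3 - 884 = -887)
1/S = 1/(-887) = -1/887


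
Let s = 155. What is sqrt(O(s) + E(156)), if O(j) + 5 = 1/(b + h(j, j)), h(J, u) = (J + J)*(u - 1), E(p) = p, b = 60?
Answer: sqrt(3450108878)/4780 ≈ 12.288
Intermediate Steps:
h(J, u) = 2*J*(-1 + u) (h(J, u) = (2*J)*(-1 + u) = 2*J*(-1 + u))
O(j) = -5 + 1/(60 + 2*j*(-1 + j))
sqrt(O(s) + E(156)) = sqrt((-299 - 10*155*(-1 + 155))/(2*(30 + 155*(-1 + 155))) + 156) = sqrt((-299 - 10*155*154)/(2*(30 + 155*154)) + 156) = sqrt((-299 - 238700)/(2*(30 + 23870)) + 156) = sqrt((1/2)*(-238999)/23900 + 156) = sqrt((1/2)*(1/23900)*(-238999) + 156) = sqrt(-238999/47800 + 156) = sqrt(7217801/47800) = sqrt(3450108878)/4780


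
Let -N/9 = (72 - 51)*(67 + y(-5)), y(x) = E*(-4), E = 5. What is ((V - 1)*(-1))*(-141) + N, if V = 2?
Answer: -8742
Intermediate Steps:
y(x) = -20 (y(x) = 5*(-4) = -20)
N = -8883 (N = -9*(72 - 51)*(67 - 20) = -189*47 = -9*987 = -8883)
((V - 1)*(-1))*(-141) + N = ((2 - 1)*(-1))*(-141) - 8883 = (1*(-1))*(-141) - 8883 = -1*(-141) - 8883 = 141 - 8883 = -8742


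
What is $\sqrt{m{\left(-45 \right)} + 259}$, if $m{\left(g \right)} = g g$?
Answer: $2 \sqrt{571} \approx 47.791$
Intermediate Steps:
$m{\left(g \right)} = g^{2}$
$\sqrt{m{\left(-45 \right)} + 259} = \sqrt{\left(-45\right)^{2} + 259} = \sqrt{2025 + 259} = \sqrt{2284} = 2 \sqrt{571}$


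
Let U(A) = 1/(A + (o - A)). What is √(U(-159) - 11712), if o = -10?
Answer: I*√1171210/10 ≈ 108.22*I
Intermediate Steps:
U(A) = -⅒ (U(A) = 1/(A + (-10 - A)) = 1/(-10) = -⅒)
√(U(-159) - 11712) = √(-⅒ - 11712) = √(-117121/10) = I*√1171210/10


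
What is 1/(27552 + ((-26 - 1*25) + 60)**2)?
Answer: 1/27633 ≈ 3.6189e-5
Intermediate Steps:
1/(27552 + ((-26 - 1*25) + 60)**2) = 1/(27552 + ((-26 - 25) + 60)**2) = 1/(27552 + (-51 + 60)**2) = 1/(27552 + 9**2) = 1/(27552 + 81) = 1/27633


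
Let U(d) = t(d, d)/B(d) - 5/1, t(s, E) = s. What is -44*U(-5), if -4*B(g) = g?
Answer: 396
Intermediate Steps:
B(g) = -g/4
U(d) = -9 (U(d) = d/((-d/4)) - 5/1 = d*(-4/d) - 5*1 = -4 - 5 = -9)
-44*U(-5) = -44*(-9) = 396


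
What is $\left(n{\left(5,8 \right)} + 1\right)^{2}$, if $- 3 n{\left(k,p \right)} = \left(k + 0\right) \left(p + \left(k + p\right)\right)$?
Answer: $1156$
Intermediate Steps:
$n{\left(k,p \right)} = - \frac{k \left(k + 2 p\right)}{3}$ ($n{\left(k,p \right)} = - \frac{\left(k + 0\right) \left(p + \left(k + p\right)\right)}{3} = - \frac{k \left(k + 2 p\right)}{3}$)
$\left(n{\left(5,8 \right)} + 1\right)^{2} = \left(\left(- \frac{1}{3}\right) 5 \left(5 + 2 \cdot 8\right) + 1\right)^{2} = \left(\left(- \frac{1}{3}\right) 5 \left(5 + 16\right) + 1\right)^{2} = \left(\left(- \frac{1}{3}\right) 5 \cdot 21 + 1\right)^{2} = \left(-35 + 1\right)^{2} = \left(-34\right)^{2} = 1156$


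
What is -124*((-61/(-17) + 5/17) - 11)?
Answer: 15004/17 ≈ 882.59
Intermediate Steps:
-124*((-61/(-17) + 5/17) - 11) = -124*((-61*(-1/17) + 5*(1/17)) - 11) = -124*((61/17 + 5/17) - 11) = -124*(66/17 - 11) = -124*(-121/17) = 15004/17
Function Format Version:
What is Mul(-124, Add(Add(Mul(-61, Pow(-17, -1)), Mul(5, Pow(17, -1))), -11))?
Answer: Rational(15004, 17) ≈ 882.59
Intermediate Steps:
Mul(-124, Add(Add(Mul(-61, Pow(-17, -1)), Mul(5, Pow(17, -1))), -11)) = Mul(-124, Add(Add(Mul(-61, Rational(-1, 17)), Mul(5, Rational(1, 17))), -11)) = Mul(-124, Add(Add(Rational(61, 17), Rational(5, 17)), -11)) = Mul(-124, Add(Rational(66, 17), -11)) = Mul(-124, Rational(-121, 17)) = Rational(15004, 17)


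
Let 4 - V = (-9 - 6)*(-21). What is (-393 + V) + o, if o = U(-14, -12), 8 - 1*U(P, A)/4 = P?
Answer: -616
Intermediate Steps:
V = -311 (V = 4 - (-9 - 6)*(-21) = 4 - (-15)*(-21) = 4 - 1*315 = 4 - 315 = -311)
U(P, A) = 32 - 4*P
o = 88 (o = 32 - 4*(-14) = 32 + 56 = 88)
(-393 + V) + o = (-393 - 311) + 88 = -704 + 88 = -616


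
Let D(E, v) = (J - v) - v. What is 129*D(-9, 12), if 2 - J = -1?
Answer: -2709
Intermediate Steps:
J = 3 (J = 2 - 1*(-1) = 2 + 1 = 3)
D(E, v) = 3 - 2*v (D(E, v) = (3 - v) - v = 3 - 2*v)
129*D(-9, 12) = 129*(3 - 2*12) = 129*(3 - 24) = 129*(-21) = -2709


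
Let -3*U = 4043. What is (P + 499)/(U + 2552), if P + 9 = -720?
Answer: -690/3613 ≈ -0.19098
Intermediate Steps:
U = -4043/3 (U = -⅓*4043 = -4043/3 ≈ -1347.7)
P = -729 (P = -9 - 720 = -729)
(P + 499)/(U + 2552) = (-729 + 499)/(-4043/3 + 2552) = -230/3613/3 = -230*3/3613 = -690/3613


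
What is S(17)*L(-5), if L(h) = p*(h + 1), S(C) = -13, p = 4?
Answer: 208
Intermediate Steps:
L(h) = 4 + 4*h (L(h) = 4*(h + 1) = 4*(1 + h) = 4 + 4*h)
S(17)*L(-5) = -13*(4 + 4*(-5)) = -13*(4 - 20) = -13*(-16) = 208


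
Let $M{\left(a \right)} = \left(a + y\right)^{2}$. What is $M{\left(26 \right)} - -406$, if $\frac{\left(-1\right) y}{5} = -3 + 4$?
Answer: $847$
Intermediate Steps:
$y = -5$ ($y = - 5 \left(-3 + 4\right) = \left(-5\right) 1 = -5$)
$M{\left(a \right)} = \left(-5 + a\right)^{2}$ ($M{\left(a \right)} = \left(a - 5\right)^{2} = \left(-5 + a\right)^{2}$)
$M{\left(26 \right)} - -406 = \left(-5 + 26\right)^{2} - -406 = 21^{2} + 406 = 441 + 406 = 847$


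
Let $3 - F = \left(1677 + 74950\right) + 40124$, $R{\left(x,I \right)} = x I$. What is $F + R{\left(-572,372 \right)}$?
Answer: $-329532$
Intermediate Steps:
$R{\left(x,I \right)} = I x$
$F = -116748$ ($F = 3 - \left(\left(1677 + 74950\right) + 40124\right) = 3 - \left(76627 + 40124\right) = 3 - 116751 = -116748$)
$F + R{\left(-572,372 \right)} = -116748 + 372 \left(-572\right) = -116748 - 212784 = -329532$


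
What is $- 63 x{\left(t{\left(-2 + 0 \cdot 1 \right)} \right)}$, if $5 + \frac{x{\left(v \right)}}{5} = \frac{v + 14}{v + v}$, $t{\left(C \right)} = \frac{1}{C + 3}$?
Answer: $- \frac{1575}{2} \approx -787.5$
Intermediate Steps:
$t{\left(C \right)} = \frac{1}{3 + C}$
$x{\left(v \right)} = -25 + \frac{5 \left(14 + v\right)}{2 v}$ ($x{\left(v \right)} = -25 + 5 \frac{v + 14}{v + v} = -25 + 5 \frac{14 + v}{2 v} = -25 + \frac{5 \left(14 + v\right)}{2 v}$)
$- 63 x{\left(t{\left(-2 + 0 \cdot 1 \right)} \right)} = - 63 \left(- \frac{45}{2} + \frac{35}{\frac{1}{3 + \left(-2 + 0 \cdot 1\right)}}\right) = - 63 \left(- \frac{45}{2} + \frac{35}{\frac{1}{3 + \left(-2 + 0\right)}}\right) = - 63 \left(- \frac{45}{2} + \frac{35}{\frac{1}{3 - 2}}\right) = - 63 \left(- \frac{45}{2} + \frac{35}{1^{-1}}\right) = - 63 \left(- \frac{45}{2} + \frac{35}{1}\right) = - 63 \left(- \frac{45}{2} + 35 \cdot 1\right) = - 63 \left(- \frac{45}{2} + 35\right) = \left(-63\right) \frac{25}{2} = - \frac{1575}{2}$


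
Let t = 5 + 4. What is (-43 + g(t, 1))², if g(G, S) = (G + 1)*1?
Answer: 1089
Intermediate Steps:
t = 9
g(G, S) = 1 + G (g(G, S) = (1 + G)*1 = 1 + G)
(-43 + g(t, 1))² = (-43 + (1 + 9))² = (-43 + 10)² = (-33)² = 1089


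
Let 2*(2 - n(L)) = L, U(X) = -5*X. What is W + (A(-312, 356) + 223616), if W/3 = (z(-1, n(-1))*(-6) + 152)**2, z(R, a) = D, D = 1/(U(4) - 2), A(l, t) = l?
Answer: 35436659/121 ≈ 2.9287e+5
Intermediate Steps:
n(L) = 2 - L/2
D = -1/22 (D = 1/(-5*4 - 2) = 1/(-20 - 2) = 1/(-22) = -1/22 ≈ -0.045455)
z(R, a) = -1/22
W = 8416875/121 (W = 3*(-1/22*(-6) + 152)**2 = 3*(3/11 + 152)**2 = 3*(1675/11)**2 = 3*(2805625/121) = 8416875/121 ≈ 69561.)
W + (A(-312, 356) + 223616) = 8416875/121 + (-312 + 223616) = 8416875/121 + 223304 = 35436659/121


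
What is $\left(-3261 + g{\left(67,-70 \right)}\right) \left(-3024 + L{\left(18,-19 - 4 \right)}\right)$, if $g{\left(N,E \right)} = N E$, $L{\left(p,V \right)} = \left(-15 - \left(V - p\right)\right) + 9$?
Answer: $23765539$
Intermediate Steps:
$L{\left(p,V \right)} = -6 + p - V$ ($L{\left(p,V \right)} = \left(-15 + p - V\right) + 9 = -6 + p - V$)
$g{\left(N,E \right)} = E N$
$\left(-3261 + g{\left(67,-70 \right)}\right) \left(-3024 + L{\left(18,-19 - 4 \right)}\right) = \left(-3261 - 4690\right) \left(-3024 - \left(-31 - 4\right)\right) = \left(-3261 - 4690\right) \left(-3024 - -35\right) = - 7951 \left(-3024 - -35\right) = - 7951 \left(-3024 + \left(-6 + 18 + 23\right)\right) = - 7951 \left(-3024 + 35\right) = \left(-7951\right) \left(-2989\right) = 23765539$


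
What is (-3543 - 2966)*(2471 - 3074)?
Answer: 3924927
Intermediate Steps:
(-3543 - 2966)*(2471 - 3074) = -6509*(-603) = 3924927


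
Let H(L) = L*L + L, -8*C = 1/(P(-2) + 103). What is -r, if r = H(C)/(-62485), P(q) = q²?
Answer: -171/9157001792 ≈ -1.8674e-8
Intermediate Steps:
C = -1/856 (C = -1/(8*((-2)² + 103)) = -1/(8*(4 + 103)) = -⅛/107 = -⅛*1/107 = -1/856 ≈ -0.0011682)
H(L) = L + L² (H(L) = L² + L = L + L²)
r = 171/9157001792 (r = -(1 - 1/856)/856/(-62485) = -1/856*855/856*(-1/62485) = -855/732736*(-1/62485) = 171/9157001792 ≈ 1.8674e-8)
-r = -1*171/9157001792 = -171/9157001792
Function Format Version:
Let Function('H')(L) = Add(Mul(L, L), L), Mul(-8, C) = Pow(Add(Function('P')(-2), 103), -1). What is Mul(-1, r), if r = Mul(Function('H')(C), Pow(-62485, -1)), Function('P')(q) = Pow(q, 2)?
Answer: Rational(-171, 9157001792) ≈ -1.8674e-8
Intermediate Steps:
C = Rational(-1, 856) (C = Mul(Rational(-1, 8), Pow(Add(Pow(-2, 2), 103), -1)) = Mul(Rational(-1, 8), Pow(Add(4, 103), -1)) = Mul(Rational(-1, 8), Pow(107, -1)) = Mul(Rational(-1, 8), Rational(1, 107)) = Rational(-1, 856) ≈ -0.0011682)
Function('H')(L) = Add(L, Pow(L, 2)) (Function('H')(L) = Add(Pow(L, 2), L) = Add(L, Pow(L, 2)))
r = Rational(171, 9157001792) (r = Mul(Mul(Rational(-1, 856), Add(1, Rational(-1, 856))), Pow(-62485, -1)) = Mul(Mul(Rational(-1, 856), Rational(855, 856)), Rational(-1, 62485)) = Mul(Rational(-855, 732736), Rational(-1, 62485)) = Rational(171, 9157001792) ≈ 1.8674e-8)
Mul(-1, r) = Mul(-1, Rational(171, 9157001792)) = Rational(-171, 9157001792)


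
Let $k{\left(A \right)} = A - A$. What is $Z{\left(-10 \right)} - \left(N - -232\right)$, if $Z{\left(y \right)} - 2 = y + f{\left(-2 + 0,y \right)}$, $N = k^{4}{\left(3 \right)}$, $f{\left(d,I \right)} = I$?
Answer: $-250$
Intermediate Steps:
$k{\left(A \right)} = 0$
$N = 0$ ($N = 0^{4} = 0$)
$Z{\left(y \right)} = 2 + 2 y$ ($Z{\left(y \right)} = 2 + \left(y + y\right) = 2 + 2 y$)
$Z{\left(-10 \right)} - \left(N - -232\right) = \left(2 + 2 \left(-10\right)\right) - \left(0 - -232\right) = \left(2 - 20\right) - \left(0 + 232\right) = -18 - 232 = -250$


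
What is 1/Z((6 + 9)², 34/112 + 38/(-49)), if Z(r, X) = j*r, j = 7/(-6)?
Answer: -2/525 ≈ -0.0038095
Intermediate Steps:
j = -7/6 (j = 7*(-⅙) = -7/6 ≈ -1.1667)
Z(r, X) = -7*r/6
1/Z((6 + 9)², 34/112 + 38/(-49)) = 1/(-7*(6 + 9)²/6) = 1/(-7/6*15²) = 1/(-7/6*225) = 1/(-525/2) = -2/525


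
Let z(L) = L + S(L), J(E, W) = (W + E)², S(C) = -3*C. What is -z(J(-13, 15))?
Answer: 8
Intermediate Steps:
J(E, W) = (E + W)²
z(L) = -2*L (z(L) = L - 3*L = -2*L)
-z(J(-13, 15)) = -(-2)*(-13 + 15)² = -(-2)*2² = -(-2)*4 = -1*(-8) = 8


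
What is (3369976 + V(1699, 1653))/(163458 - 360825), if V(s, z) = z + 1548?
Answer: -3373177/197367 ≈ -17.091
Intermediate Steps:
V(s, z) = 1548 + z
(3369976 + V(1699, 1653))/(163458 - 360825) = (3369976 + (1548 + 1653))/(163458 - 360825) = (3369976 + 3201)/(-197367) = 3373177*(-1/197367) = -3373177/197367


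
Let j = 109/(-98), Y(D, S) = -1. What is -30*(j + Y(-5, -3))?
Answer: 3105/49 ≈ 63.367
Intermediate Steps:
j = -109/98 (j = 109*(-1/98) = -109/98 ≈ -1.1122)
-30*(j + Y(-5, -3)) = -30*(-109/98 - 1) = -30*(-207/98) = 3105/49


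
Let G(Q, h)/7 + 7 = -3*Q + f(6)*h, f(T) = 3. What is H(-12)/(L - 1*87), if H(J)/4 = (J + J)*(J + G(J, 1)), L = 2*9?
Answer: 6784/23 ≈ 294.96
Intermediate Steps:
L = 18
G(Q, h) = -49 - 21*Q + 21*h (G(Q, h) = -49 + 7*(-3*Q + 3*h) = -49 + (-21*Q + 21*h) = -49 - 21*Q + 21*h)
H(J) = 8*J*(-28 - 20*J) (H(J) = 4*((J + J)*(J + (-49 - 21*J + 21*1))) = 4*((2*J)*(J + (-49 - 21*J + 21))) = 4*((2*J)*(J + (-28 - 21*J))) = 4*((2*J)*(-28 - 20*J)) = 4*(2*J*(-28 - 20*J)) = 8*J*(-28 - 20*J))
H(-12)/(L - 1*87) = (-32*(-12)*(7 + 5*(-12)))/(18 - 1*87) = (-32*(-12)*(7 - 60))/(18 - 87) = -32*(-12)*(-53)/(-69) = -20352*(-1/69) = 6784/23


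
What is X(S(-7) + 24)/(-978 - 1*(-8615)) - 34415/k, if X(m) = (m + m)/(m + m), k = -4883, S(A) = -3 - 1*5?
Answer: 262832238/37291471 ≈ 7.0480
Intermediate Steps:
S(A) = -8 (S(A) = -3 - 5 = -8)
X(m) = 1 (X(m) = (2*m)/((2*m)) = (2*m)*(1/(2*m)) = 1)
X(S(-7) + 24)/(-978 - 1*(-8615)) - 34415/k = 1/(-978 - 1*(-8615)) - 34415/(-4883) = 1/(-978 + 8615) - 34415*(-1/4883) = 1/7637 + 34415/4883 = 262832238/37291471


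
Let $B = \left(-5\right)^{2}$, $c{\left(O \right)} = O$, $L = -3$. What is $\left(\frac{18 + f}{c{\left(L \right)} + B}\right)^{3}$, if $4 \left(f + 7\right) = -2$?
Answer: $\frac{9261}{85184} \approx 0.10872$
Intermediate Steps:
$f = - \frac{15}{2}$ ($f = -7 + \frac{1}{4} \left(-2\right) = -7 - \frac{1}{2} = - \frac{15}{2} \approx -7.5$)
$B = 25$
$\left(\frac{18 + f}{c{\left(L \right)} + B}\right)^{3} = \left(\frac{18 - \frac{15}{2}}{-3 + 25}\right)^{3} = \left(\frac{21}{2 \cdot 22}\right)^{3} = \left(\frac{21}{2} \cdot \frac{1}{22}\right)^{3} = \left(\frac{21}{44}\right)^{3} = \frac{9261}{85184}$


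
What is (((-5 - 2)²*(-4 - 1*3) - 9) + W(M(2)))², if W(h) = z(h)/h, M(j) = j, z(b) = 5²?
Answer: 461041/4 ≈ 1.1526e+5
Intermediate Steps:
z(b) = 25
W(h) = 25/h
(((-5 - 2)²*(-4 - 1*3) - 9) + W(M(2)))² = (((-5 - 2)²*(-4 - 1*3) - 9) + 25/2)² = (((-7)²*(-4 - 3) - 9) + 25*(½))² = ((49*(-7) - 9) + 25/2)² = ((-343 - 9) + 25/2)² = (-352 + 25/2)² = (-679/2)² = 461041/4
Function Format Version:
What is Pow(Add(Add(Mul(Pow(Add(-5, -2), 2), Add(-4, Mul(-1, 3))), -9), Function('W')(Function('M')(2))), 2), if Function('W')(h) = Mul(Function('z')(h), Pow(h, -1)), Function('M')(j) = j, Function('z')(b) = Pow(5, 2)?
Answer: Rational(461041, 4) ≈ 1.1526e+5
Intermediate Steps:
Function('z')(b) = 25
Function('W')(h) = Mul(25, Pow(h, -1))
Pow(Add(Add(Mul(Pow(Add(-5, -2), 2), Add(-4, Mul(-1, 3))), -9), Function('W')(Function('M')(2))), 2) = Pow(Add(Add(Mul(Pow(Add(-5, -2), 2), Add(-4, Mul(-1, 3))), -9), Mul(25, Pow(2, -1))), 2) = Pow(Add(Add(Mul(Pow(-7, 2), Add(-4, -3)), -9), Mul(25, Rational(1, 2))), 2) = Pow(Add(Add(Mul(49, -7), -9), Rational(25, 2)), 2) = Pow(Add(Add(-343, -9), Rational(25, 2)), 2) = Pow(Add(-352, Rational(25, 2)), 2) = Pow(Rational(-679, 2), 2) = Rational(461041, 4)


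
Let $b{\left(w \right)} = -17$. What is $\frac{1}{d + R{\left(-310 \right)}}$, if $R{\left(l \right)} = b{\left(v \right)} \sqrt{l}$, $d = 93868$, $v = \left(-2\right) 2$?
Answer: $\frac{1514}{142117597} + \frac{17 i \sqrt{310}}{8811291014} \approx 1.0653 \cdot 10^{-5} + 3.397 \cdot 10^{-8} i$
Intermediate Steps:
$v = -4$
$R{\left(l \right)} = - 17 \sqrt{l}$
$\frac{1}{d + R{\left(-310 \right)}} = \frac{1}{93868 - 17 \sqrt{-310}} = \frac{1}{93868 - 17 i \sqrt{310}}$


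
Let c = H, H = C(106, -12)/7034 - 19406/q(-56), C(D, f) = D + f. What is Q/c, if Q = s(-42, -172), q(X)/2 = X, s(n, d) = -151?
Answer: -29739752/34128083 ≈ -0.87142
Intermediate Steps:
q(X) = 2*X
Q = -151
H = 34128083/196952 (H = (106 - 12)/7034 - 19406/(2*(-56)) = 94*(1/7034) - 19406/(-112) = 47/3517 - 19406*(-1/112) = 47/3517 + 9703/56 = 34128083/196952 ≈ 173.28)
c = 34128083/196952 ≈ 173.28
Q/c = -151/34128083/196952 = -151*196952/34128083 = -29739752/34128083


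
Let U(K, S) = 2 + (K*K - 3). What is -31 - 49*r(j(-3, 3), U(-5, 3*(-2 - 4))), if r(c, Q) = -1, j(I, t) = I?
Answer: 18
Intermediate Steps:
U(K, S) = -1 + K² (U(K, S) = 2 + (K² - 3) = 2 + (-3 + K²) = -1 + K²)
-31 - 49*r(j(-3, 3), U(-5, 3*(-2 - 4))) = -31 - 49*(-1) = -31 + 49 = 18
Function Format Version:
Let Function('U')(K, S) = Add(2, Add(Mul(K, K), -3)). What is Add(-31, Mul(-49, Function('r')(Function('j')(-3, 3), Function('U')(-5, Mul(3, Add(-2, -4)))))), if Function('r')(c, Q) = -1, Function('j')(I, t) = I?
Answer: 18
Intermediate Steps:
Function('U')(K, S) = Add(-1, Pow(K, 2)) (Function('U')(K, S) = Add(2, Add(Pow(K, 2), -3)) = Add(2, Add(-3, Pow(K, 2))) = Add(-1, Pow(K, 2)))
Add(-31, Mul(-49, Function('r')(Function('j')(-3, 3), Function('U')(-5, Mul(3, Add(-2, -4)))))) = Add(-31, Mul(-49, -1)) = Add(-31, 49) = 18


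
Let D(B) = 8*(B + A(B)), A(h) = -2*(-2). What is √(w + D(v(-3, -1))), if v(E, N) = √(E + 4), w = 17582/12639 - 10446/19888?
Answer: √1333714371220374/5712828 ≈ 6.3926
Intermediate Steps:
A(h) = 4
w = 9892901/11425656 (w = 17582*(1/12639) - 10446*1/19888 = 17582/12639 - 5223/9944 = 9892901/11425656 ≈ 0.86585)
v(E, N) = √(4 + E)
D(B) = 32 + 8*B (D(B) = 8*(B + 4) = 8*(4 + B) = 32 + 8*B)
√(w + D(v(-3, -1))) = √(9892901/11425656 + (32 + 8*√(4 - 3))) = √(9892901/11425656 + (32 + 8*√1)) = √(9892901/11425656 + (32 + 8*1)) = √(9892901/11425656 + (32 + 8)) = √(9892901/11425656 + 40) = √(466919141/11425656) = √1333714371220374/5712828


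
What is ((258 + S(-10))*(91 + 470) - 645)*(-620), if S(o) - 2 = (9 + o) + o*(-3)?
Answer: -100120080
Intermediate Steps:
S(o) = 11 - 2*o (S(o) = 2 + ((9 + o) + o*(-3)) = 2 + ((9 + o) - 3*o) = 2 + (9 - 2*o) = 11 - 2*o)
((258 + S(-10))*(91 + 470) - 645)*(-620) = ((258 + (11 - 2*(-10)))*(91 + 470) - 645)*(-620) = ((258 + (11 + 20))*561 - 645)*(-620) = ((258 + 31)*561 - 645)*(-620) = (289*561 - 645)*(-620) = (162129 - 645)*(-620) = 161484*(-620) = -100120080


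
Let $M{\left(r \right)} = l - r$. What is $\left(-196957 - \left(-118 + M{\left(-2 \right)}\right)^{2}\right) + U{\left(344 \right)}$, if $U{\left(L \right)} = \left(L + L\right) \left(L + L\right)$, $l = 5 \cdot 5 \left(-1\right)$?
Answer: $256506$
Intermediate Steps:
$l = -25$ ($l = 25 \left(-1\right) = -25$)
$U{\left(L \right)} = 4 L^{2}$ ($U{\left(L \right)} = 2 L 2 L = 4 L^{2}$)
$M{\left(r \right)} = -25 - r$
$\left(-196957 - \left(-118 + M{\left(-2 \right)}\right)^{2}\right) + U{\left(344 \right)} = \left(-196957 - \left(-118 - 23\right)^{2}\right) + 4 \cdot 344^{2} = \left(-196957 - \left(-118 + \left(-25 + 2\right)\right)^{2}\right) + 4 \cdot 118336 = \left(-196957 - \left(-118 - 23\right)^{2}\right) + 473344 = \left(-196957 - \left(-141\right)^{2}\right) + 473344 = \left(-196957 - 19881\right) + 473344 = -216838 + 473344 = 256506$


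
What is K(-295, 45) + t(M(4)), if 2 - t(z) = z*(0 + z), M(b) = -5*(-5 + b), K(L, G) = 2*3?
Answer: -17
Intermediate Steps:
K(L, G) = 6
M(b) = 25 - 5*b
t(z) = 2 - z² (t(z) = 2 - z*(0 + z) = 2 - z*z = 2 - z²)
K(-295, 45) + t(M(4)) = 6 + (2 - (25 - 5*4)²) = 6 + (2 - (25 - 20)²) = 6 + (2 - 1*5²) = 6 + (2 - 1*25) = 6 + (2 - 25) = 6 - 23 = -17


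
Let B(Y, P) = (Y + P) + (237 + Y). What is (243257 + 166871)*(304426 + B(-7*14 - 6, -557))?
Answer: 124637078944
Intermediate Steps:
B(Y, P) = 237 + P + 2*Y (B(Y, P) = (P + Y) + (237 + Y) = 237 + P + 2*Y)
(243257 + 166871)*(304426 + B(-7*14 - 6, -557)) = (243257 + 166871)*(304426 + (237 - 557 + 2*(-7*14 - 6))) = 410128*(304426 + (237 - 557 + 2*(-98 - 6))) = 410128*(304426 + (237 - 557 + 2*(-104))) = 410128*(304426 + (237 - 557 - 208)) = 410128*(304426 - 528) = 410128*303898 = 124637078944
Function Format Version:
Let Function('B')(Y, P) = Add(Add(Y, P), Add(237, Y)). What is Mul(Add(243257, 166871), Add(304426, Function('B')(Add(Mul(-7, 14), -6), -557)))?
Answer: 124637078944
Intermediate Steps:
Function('B')(Y, P) = Add(237, P, Mul(2, Y)) (Function('B')(Y, P) = Add(Add(P, Y), Add(237, Y)) = Add(237, P, Mul(2, Y)))
Mul(Add(243257, 166871), Add(304426, Function('B')(Add(Mul(-7, 14), -6), -557))) = Mul(Add(243257, 166871), Add(304426, Add(237, -557, Mul(2, Add(Mul(-7, 14), -6))))) = Mul(410128, Add(304426, Add(237, -557, Mul(2, Add(-98, -6))))) = Mul(410128, Add(304426, Add(237, -557, Mul(2, -104)))) = Mul(410128, Add(304426, Add(237, -557, -208))) = Mul(410128, Add(304426, -528)) = Mul(410128, 303898) = 124637078944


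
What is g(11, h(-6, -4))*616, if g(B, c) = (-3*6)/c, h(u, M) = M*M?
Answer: -693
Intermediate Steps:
h(u, M) = M**2
g(B, c) = -18/c
g(11, h(-6, -4))*616 = -18/((-4)**2)*616 = -18/16*616 = -18*1/16*616 = -9/8*616 = -693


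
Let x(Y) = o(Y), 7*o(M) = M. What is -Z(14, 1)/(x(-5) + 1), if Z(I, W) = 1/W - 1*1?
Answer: 0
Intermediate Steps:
o(M) = M/7
x(Y) = Y/7
Z(I, W) = -1 + 1/W (Z(I, W) = 1/W - 1 = -1 + 1/W)
-Z(14, 1)/(x(-5) + 1) = -(1 - 1*1)/1/((⅐)*(-5) + 1) = -1*(1 - 1)/(-5/7 + 1) = -1*0/2/7 = -0*7/2 = -1*0 = 0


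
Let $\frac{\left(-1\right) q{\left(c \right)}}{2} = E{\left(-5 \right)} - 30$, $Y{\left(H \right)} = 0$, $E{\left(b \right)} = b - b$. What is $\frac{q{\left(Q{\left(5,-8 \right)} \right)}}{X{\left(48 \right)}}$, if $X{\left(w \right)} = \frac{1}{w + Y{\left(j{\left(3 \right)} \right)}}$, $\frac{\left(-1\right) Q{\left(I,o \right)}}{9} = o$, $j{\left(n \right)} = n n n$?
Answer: $2880$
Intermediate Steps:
$E{\left(b \right)} = 0$
$j{\left(n \right)} = n^{3}$ ($j{\left(n \right)} = n^{2} n = n^{3}$)
$Q{\left(I,o \right)} = - 9 o$
$q{\left(c \right)} = 60$ ($q{\left(c \right)} = - 2 \left(0 - 30\right) = \left(-2\right) \left(-30\right) = 60$)
$X{\left(w \right)} = \frac{1}{w}$ ($X{\left(w \right)} = \frac{1}{w + 0} = \frac{1}{w}$)
$\frac{q{\left(Q{\left(5,-8 \right)} \right)}}{X{\left(48 \right)}} = \frac{60}{\frac{1}{48}} = 60 \frac{1}{\frac{1}{48}} = 60 \cdot 48 = 2880$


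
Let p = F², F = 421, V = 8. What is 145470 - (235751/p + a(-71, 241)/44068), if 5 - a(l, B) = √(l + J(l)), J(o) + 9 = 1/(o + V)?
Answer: 1136205794801087/7810656388 + 71*I*√7/925428 ≈ 1.4547e+5 + 0.00020299*I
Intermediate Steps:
J(o) = -9 + 1/(8 + o) (J(o) = -9 + 1/(o + 8) = -9 + 1/(8 + o))
a(l, B) = 5 - √(l + (-71 - 9*l)/(8 + l))
p = 177241 (p = 421² = 177241)
145470 - (235751/p + a(-71, 241)/44068) = 145470 - (235751/177241 + (5 - √(-(71 - 71 - 1*(-71)²)/(8 - 71)))/44068) = 145470 - (235751*(1/177241) + (5 - √(-1*(71 - 71 - 1*5041)/(-63)))*(1/44068)) = 145470 - (235751/177241 + (5 - √(-1*(-1/63)*(71 - 71 - 5041)))*(1/44068)) = 145470 - (235751/177241 + (5 - √(-1*(-1/63)*(-5041)))*(1/44068)) = 145470 - (235751/177241 + (5 - √(-5041/63))*(1/44068)) = 145470 - (235751/177241 + (5 - 71*I*√7/21)*(1/44068)) = 145470 - (235751/177241 + (5/44068 - 71*I*√7/925428)) = 145470 - (10389961273/7810656388 - 71*I*√7/925428) = 145470 + (-10389961273/7810656388 + 71*I*√7/925428) = 1136205794801087/7810656388 + 71*I*√7/925428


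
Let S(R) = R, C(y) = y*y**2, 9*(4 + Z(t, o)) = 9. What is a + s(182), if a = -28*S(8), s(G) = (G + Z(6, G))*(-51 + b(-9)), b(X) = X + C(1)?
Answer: -10785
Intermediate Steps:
Z(t, o) = -3 (Z(t, o) = -4 + (1/9)*9 = -4 + 1 = -3)
C(y) = y**3
b(X) = 1 + X (b(X) = X + 1**3 = X + 1 = 1 + X)
s(G) = 177 - 59*G (s(G) = (G - 3)*(-51 + (1 - 9)) = (-3 + G)*(-51 - 8) = (-3 + G)*(-59) = 177 - 59*G)
a = -224 (a = -28*8 = -224)
a + s(182) = -224 + (177 - 59*182) = -224 + (177 - 10738) = -224 - 10561 = -10785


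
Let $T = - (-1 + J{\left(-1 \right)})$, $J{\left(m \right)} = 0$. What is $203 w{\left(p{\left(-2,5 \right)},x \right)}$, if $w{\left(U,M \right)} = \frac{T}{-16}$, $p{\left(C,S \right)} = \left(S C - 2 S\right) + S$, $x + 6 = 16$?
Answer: $- \frac{203}{16} \approx -12.688$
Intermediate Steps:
$x = 10$ ($x = -6 + 16 = 10$)
$p{\left(C,S \right)} = - S + C S$ ($p{\left(C,S \right)} = \left(C S - 2 S\right) + S = \left(- 2 S + C S\right) + S = - S + C S$)
$T = 1$ ($T = - (-1 + 0) = \left(-1\right) \left(-1\right) = 1$)
$w{\left(U,M \right)} = - \frac{1}{16}$ ($w{\left(U,M \right)} = 1 \frac{1}{-16} = 1 \left(- \frac{1}{16}\right) = - \frac{1}{16}$)
$203 w{\left(p{\left(-2,5 \right)},x \right)} = 203 \left(- \frac{1}{16}\right) = - \frac{203}{16}$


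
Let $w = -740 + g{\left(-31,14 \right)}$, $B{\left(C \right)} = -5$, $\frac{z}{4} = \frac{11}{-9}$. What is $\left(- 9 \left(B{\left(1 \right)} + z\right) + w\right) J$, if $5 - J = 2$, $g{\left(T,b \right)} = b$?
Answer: $-1911$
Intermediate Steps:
$z = - \frac{44}{9}$ ($z = 4 \frac{11}{-9} = 4 \cdot 11 \left(- \frac{1}{9}\right) = 4 \left(- \frac{11}{9}\right) = - \frac{44}{9} \approx -4.8889$)
$J = 3$ ($J = 5 - 2 = 3$)
$w = -726$ ($w = -740 + 14 = -726$)
$\left(- 9 \left(B{\left(1 \right)} + z\right) + w\right) J = \left(- 9 \left(-5 - \frac{44}{9}\right) - 726\right) 3 = \left(\left(-9\right) \left(- \frac{89}{9}\right) - 726\right) 3 = \left(89 - 726\right) 3 = \left(-637\right) 3 = -1911$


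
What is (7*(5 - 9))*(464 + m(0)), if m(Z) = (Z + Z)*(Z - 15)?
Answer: -12992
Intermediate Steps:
m(Z) = 2*Z*(-15 + Z) (m(Z) = (2*Z)*(-15 + Z) = 2*Z*(-15 + Z))
(7*(5 - 9))*(464 + m(0)) = (7*(5 - 9))*(464 + 2*0*(-15 + 0)) = (7*(-4))*(464 + 2*0*(-15)) = -28*(464 + 0) = -28*464 = -12992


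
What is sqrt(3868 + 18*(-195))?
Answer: sqrt(358) ≈ 18.921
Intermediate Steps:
sqrt(3868 + 18*(-195)) = sqrt(3868 - 3510) = sqrt(358)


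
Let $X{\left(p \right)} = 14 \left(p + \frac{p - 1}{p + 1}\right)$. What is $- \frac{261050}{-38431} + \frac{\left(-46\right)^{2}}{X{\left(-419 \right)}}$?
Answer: $\frac{151141183768}{23501594137} \approx 6.4311$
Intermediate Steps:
$X{\left(p \right)} = 14 p + \frac{14 \left(-1 + p\right)}{1 + p}$ ($X{\left(p \right)} = 14 \left(p + \frac{-1 + p}{1 + p}\right) = 14 p + \frac{14 \left(-1 + p\right)}{1 + p}$)
$- \frac{261050}{-38431} + \frac{\left(-46\right)^{2}}{X{\left(-419 \right)}} = - \frac{261050}{-38431} + \frac{\left(-46\right)^{2}}{14 \frac{1}{1 - 419} \left(-1 + \left(-419\right)^{2} + 2 \left(-419\right)\right)} = \left(-261050\right) \left(- \frac{1}{38431}\right) + \frac{2116}{14 \frac{1}{-418} \left(-1 + 175561 - 838\right)} = \frac{261050}{38431} + \frac{2116}{14 \left(- \frac{1}{418}\right) 174722} = \frac{261050}{38431} + \frac{2116}{- \frac{1223054}{209}} = \frac{261050}{38431} + 2116 \left(- \frac{209}{1223054}\right) = \frac{261050}{38431} - \frac{221122}{611527} = \frac{151141183768}{23501594137}$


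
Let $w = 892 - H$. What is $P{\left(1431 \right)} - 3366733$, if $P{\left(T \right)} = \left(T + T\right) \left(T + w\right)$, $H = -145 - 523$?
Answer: $5193509$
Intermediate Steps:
$H = -668$
$w = 1560$ ($w = 892 - -668 = 892 + 668 = 1560$)
$P{\left(T \right)} = 2 T \left(1560 + T\right)$ ($P{\left(T \right)} = \left(T + T\right) \left(T + 1560\right) = 2 T \left(1560 + T\right)$)
$P{\left(1431 \right)} - 3366733 = 2 \cdot 1431 \left(1560 + 1431\right) - 3366733 = 2 \cdot 1431 \cdot 2991 - 3366733 = 8560242 - 3366733 = 5193509$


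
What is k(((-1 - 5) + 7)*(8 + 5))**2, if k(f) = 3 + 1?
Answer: 16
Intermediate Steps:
k(f) = 4
k(((-1 - 5) + 7)*(8 + 5))**2 = 4**2 = 16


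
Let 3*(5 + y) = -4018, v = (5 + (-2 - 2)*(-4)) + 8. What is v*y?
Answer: -116957/3 ≈ -38986.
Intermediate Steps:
v = 29 (v = (5 - 4*(-4)) + 8 = (5 + 16) + 8 = 21 + 8 = 29)
y = -4033/3 (y = -5 + (1/3)*(-4018) = -5 - 4018/3 = -4033/3 ≈ -1344.3)
v*y = 29*(-4033/3) = -116957/3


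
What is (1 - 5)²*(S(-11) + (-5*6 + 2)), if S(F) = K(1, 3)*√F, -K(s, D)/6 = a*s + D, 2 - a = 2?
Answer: -448 - 288*I*√11 ≈ -448.0 - 955.19*I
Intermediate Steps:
a = 0 (a = 2 - 1*2 = 2 - 2 = 0)
K(s, D) = -6*D (K(s, D) = -6*(0*s + D) = -6*(0 + D) = -6*D)
S(F) = -18*√F (S(F) = (-6*3)*√F = -18*√F)
(1 - 5)²*(S(-11) + (-5*6 + 2)) = (1 - 5)²*(-18*I*√11 + (-5*6 + 2)) = (-4)²*(-18*I*√11 + (-30 + 2)) = 16*(-18*I*√11 - 28) = 16*(-28 - 18*I*√11) = -448 - 288*I*√11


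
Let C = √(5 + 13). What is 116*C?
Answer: 348*√2 ≈ 492.15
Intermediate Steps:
C = 3*√2 (C = √18 = 3*√2 ≈ 4.2426)
116*C = 116*(3*√2) = 348*√2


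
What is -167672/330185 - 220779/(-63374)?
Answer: 62271868787/20925144190 ≈ 2.9759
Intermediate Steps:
-167672/330185 - 220779/(-63374) = -167672*1/330185 - 220779*(-1/63374) = -167672/330185 + 220779/63374 = 62271868787/20925144190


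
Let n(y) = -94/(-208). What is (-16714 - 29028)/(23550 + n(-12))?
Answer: -4757168/2449247 ≈ -1.9423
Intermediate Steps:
n(y) = 47/104 (n(y) = -94*(-1/208) = 47/104)
(-16714 - 29028)/(23550 + n(-12)) = (-16714 - 29028)/(23550 + 47/104) = -45742/2449247/104 = -45742*104/2449247 = -4757168/2449247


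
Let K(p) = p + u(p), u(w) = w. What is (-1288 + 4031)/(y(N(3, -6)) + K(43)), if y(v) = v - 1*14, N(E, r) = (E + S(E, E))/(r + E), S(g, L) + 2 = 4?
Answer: 39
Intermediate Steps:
S(g, L) = 2 (S(g, L) = -2 + 4 = 2)
N(E, r) = (2 + E)/(E + r) (N(E, r) = (E + 2)/(r + E) = (2 + E)/(E + r))
K(p) = 2*p (K(p) = p + p = 2*p)
y(v) = -14 + v (y(v) = v - 14 = -14 + v)
(-1288 + 4031)/(y(N(3, -6)) + K(43)) = (-1288 + 4031)/((-14 + (2 + 3)/(3 - 6)) + 2*43) = 2743/((-14 + 5/(-3)) + 86) = 2743/((-14 - 1/3*5) + 86) = 2743/((-14 - 5/3) + 86) = 2743/(-47/3 + 86) = 2743/(211/3) = 2743*(3/211) = 39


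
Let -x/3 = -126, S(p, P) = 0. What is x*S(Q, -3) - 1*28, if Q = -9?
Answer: -28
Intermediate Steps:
x = 378 (x = -3*(-126) = 378)
x*S(Q, -3) - 1*28 = 378*0 - 1*28 = 0 - 28 = -28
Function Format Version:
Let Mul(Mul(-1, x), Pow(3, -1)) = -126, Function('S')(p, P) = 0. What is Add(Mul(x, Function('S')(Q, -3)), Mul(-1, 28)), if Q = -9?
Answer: -28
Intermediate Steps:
x = 378 (x = Mul(-3, -126) = 378)
Add(Mul(x, Function('S')(Q, -3)), Mul(-1, 28)) = Add(Mul(378, 0), Mul(-1, 28)) = Add(0, -28) = -28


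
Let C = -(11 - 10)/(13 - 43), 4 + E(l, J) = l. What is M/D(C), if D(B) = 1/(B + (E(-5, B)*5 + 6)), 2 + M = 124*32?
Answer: -772709/5 ≈ -1.5454e+5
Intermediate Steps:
E(l, J) = -4 + l
C = 1/30 (C = -1/(-30) = -(-1)/30 = -1*(-1/30) = 1/30 ≈ 0.033333)
M = 3966 (M = -2 + 124*32 = -2 + 3968 = 3966)
D(B) = 1/(-39 + B) (D(B) = 1/(B + ((-4 - 5)*5 + 6)) = 1/(B + (-9*5 + 6)) = 1/(B + (-45 + 6)) = 1/(B - 39) = 1/(-39 + B))
M/D(C) = 3966/(1/(-39 + 1/30)) = 3966/(1/(-1169/30)) = 3966/(-30/1169) = 3966*(-1169/30) = -772709/5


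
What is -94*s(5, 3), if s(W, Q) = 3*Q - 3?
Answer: -564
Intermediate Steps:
s(W, Q) = -3 + 3*Q
-94*s(5, 3) = -94*(-3 + 3*3) = -94*(-3 + 9) = -94*6 = -564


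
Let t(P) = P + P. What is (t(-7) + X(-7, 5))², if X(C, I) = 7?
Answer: 49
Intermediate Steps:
t(P) = 2*P
(t(-7) + X(-7, 5))² = (2*(-7) + 7)² = (-14 + 7)² = (-7)² = 49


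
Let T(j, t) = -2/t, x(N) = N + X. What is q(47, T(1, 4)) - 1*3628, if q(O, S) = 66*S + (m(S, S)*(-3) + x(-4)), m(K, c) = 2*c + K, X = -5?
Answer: -7331/2 ≈ -3665.5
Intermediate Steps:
x(N) = -5 + N (x(N) = N - 5 = -5 + N)
m(K, c) = K + 2*c
q(O, S) = -9 + 57*S (q(O, S) = 66*S + ((S + 2*S)*(-3) + (-5 - 4)) = 66*S + ((3*S)*(-3) - 9) = 66*S + (-9*S - 9) = 66*S + (-9 - 9*S) = -9 + 57*S)
q(47, T(1, 4)) - 1*3628 = (-9 + 57*(-2/4)) - 1*3628 = (-9 + 57*(-2*¼)) - 3628 = (-9 + 57*(-½)) - 3628 = (-9 - 57/2) - 3628 = -75/2 - 3628 = -7331/2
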